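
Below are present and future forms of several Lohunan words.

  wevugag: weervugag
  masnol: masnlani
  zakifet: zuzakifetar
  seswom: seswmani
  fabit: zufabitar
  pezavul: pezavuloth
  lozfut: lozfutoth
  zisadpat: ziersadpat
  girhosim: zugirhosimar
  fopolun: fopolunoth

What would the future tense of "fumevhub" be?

"fumevhub" has last vowel 'u'. The stems whose last vowel is 'u' (lozfut → lozfutoth, fopolun → fopolunoth, pezavul → pezavuloth) add -oth.
The other patterns: stems whose last vowel is 'o' delete the last vowel and add -ani; stems whose last vowel is 'a' insert -er- after the first vowel; stems whose last vowel is 'e' or 'i' add zu- … -ar around the stem.
So fumevhub → fumevhuboth.

fumevhuboth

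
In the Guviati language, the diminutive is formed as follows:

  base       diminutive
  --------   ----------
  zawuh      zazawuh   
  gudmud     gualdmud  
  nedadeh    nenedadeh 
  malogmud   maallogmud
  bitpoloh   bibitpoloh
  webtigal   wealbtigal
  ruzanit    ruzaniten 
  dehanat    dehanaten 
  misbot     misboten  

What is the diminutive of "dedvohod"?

bitpoloh and misbot both have last vowel 'o' yet inflect differently (bibitpoloh, misboten), so the last vowel is not what conditions the rule; the final letter is.
"dedvohod" ends in -d. The stems ending in -d (malogmud → maallogmud, gudmud → gualdmud) insert -al- after the first vowel.
So dedvohod → dealdvohod.

dealdvohod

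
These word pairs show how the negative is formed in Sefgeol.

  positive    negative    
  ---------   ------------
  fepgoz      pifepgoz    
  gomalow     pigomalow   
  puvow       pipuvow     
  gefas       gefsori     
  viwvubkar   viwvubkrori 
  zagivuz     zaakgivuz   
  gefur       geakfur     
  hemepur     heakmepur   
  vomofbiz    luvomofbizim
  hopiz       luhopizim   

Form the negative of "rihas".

rihsori

"rihas" has last vowel 'a'. The stems whose last vowel is 'a' (gefas → gefsori, viwvubkar → viwvubkrori) delete the last vowel and add -ori.
The other patterns: stems whose last vowel is 'o' add the prefix pi-; stems whose last vowel is 'u' insert -ak- after the first vowel; stems whose last vowel is 'i' add lu- … -im around the stem.
So rihas → rihsori.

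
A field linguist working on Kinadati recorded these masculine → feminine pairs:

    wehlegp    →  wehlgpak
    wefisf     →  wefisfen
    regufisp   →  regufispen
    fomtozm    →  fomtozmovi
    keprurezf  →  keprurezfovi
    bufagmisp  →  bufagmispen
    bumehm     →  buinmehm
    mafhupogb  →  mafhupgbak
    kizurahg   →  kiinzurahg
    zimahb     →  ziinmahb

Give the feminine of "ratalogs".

ratalgsak

bufagmisp and wehlegp both end in -p yet inflect differently (bufagmispen, wehlgpak), so the final letter is not what conditions the rule; the second-to-last letter is.
"ratalogs" has second-to-last letter 'g'. The stems whose second-to-last letter is 'g' (wehlegp → wehlgpak, mafhupogb → mafhupgbak) delete the last vowel and add -ak.
The other patterns: stems whose second-to-last letter is 's' add -en; stems whose second-to-last letter is 'h' insert -in- after the first vowel; stems whose second-to-last letter is 'z' add -ovi.
So ratalogs → ratalgsak.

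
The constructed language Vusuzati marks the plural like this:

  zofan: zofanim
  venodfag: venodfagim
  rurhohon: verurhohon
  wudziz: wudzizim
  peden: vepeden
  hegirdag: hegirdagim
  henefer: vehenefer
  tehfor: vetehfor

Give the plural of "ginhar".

zofan and rurhohon both end in -n yet inflect differently (zofanim, verurhohon), so the final letter is not what conditions the rule; the last vowel is.
"ginhar" has last vowel 'a'. The stems whose last vowel is 'a' (zofan → zofanim, hegirdag → hegirdagim, venodfag → venodfagim) add -im.
So ginhar → ginharim.

ginharim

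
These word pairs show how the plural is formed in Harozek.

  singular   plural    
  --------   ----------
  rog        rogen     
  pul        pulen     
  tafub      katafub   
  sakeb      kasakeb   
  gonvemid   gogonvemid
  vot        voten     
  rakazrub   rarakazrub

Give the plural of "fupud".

sakeb and rakazrub both end in -b yet inflect differently (kasakeb, rarakazrub), so the final letter is not what conditions the rule; the number of vowels is.
"fupud" has 2 vowels. The stems with 2 vowels (sakeb → kasakeb, tafub → katafub) add the prefix ka-.
The other patterns: stems with 1 vowel add -en; stems with 3 vowels repeat the first consonant+vowel as a prefix.
So fupud → kafupud.

kafupud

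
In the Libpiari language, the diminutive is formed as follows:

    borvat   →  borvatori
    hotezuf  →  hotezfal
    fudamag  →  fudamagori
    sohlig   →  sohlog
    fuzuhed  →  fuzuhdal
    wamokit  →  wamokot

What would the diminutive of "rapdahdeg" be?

rapdahdgal

"rapdahdeg" has last vowel 'e'. The one such stem in the data (fuzuhed → fuzuhdal) deletes the last vowel and adds -al (as does hotezuf), so the same rule applies.
So rapdahdeg → rapdahdgal.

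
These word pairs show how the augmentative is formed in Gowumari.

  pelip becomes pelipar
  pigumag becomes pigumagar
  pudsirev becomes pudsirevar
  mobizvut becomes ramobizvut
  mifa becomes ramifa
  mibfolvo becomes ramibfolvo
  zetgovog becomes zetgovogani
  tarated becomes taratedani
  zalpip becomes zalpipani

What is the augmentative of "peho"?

pehoar

pigumag and zetgovog both end in -g yet inflect differently (pigumagar, zetgovogani), so the final letter is not what conditions the rule; the first letter is.
"peho" begins with p-. The stems beginning with p- (pelip → pelipar, pigumag → pigumagar, pudsirev → pudsirevar) add -ar.
The other patterns: stems beginning with m- add the prefix ra-; stems beginning with t- or z- add -ani.
So peho → pehoar.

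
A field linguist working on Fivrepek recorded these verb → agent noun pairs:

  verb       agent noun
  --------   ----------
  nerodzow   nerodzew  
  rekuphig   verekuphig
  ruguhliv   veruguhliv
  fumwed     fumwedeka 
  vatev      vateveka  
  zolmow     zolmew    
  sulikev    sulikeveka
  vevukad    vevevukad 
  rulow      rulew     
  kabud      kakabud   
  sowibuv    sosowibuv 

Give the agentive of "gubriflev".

gubrifleveka

"gubriflev" has last vowel 'e'. The stems whose last vowel is 'e' (fumwed → fumwedeka, vatev → vateveka, sulikev → sulikeveka) add -eka.
The other patterns: stems whose last vowel is 'u' repeat the first consonant+vowel as a prefix; stems whose last vowel is 'o' change the last vowel to 'e'; stems whose last vowel is 'a' or 'i' add the prefix ve-.
So gubriflev → gubrifleveka.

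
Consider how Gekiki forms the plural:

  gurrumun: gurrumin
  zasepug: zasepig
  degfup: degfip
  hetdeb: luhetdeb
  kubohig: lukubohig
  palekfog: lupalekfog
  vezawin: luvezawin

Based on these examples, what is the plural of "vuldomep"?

zasepug and kubohig both end in -g yet inflect differently (zasepig, lukubohig), so the final letter is not what conditions the rule; the last vowel is.
"vuldomep" has last vowel 'e'. The one such stem in the data (hetdeb → luhetdeb) adds the prefix lu-, so the same rule applies.
The other pattern: stems whose last vowel is 'u' change the last vowel to 'i'.
So vuldomep → luvuldomep.

luvuldomep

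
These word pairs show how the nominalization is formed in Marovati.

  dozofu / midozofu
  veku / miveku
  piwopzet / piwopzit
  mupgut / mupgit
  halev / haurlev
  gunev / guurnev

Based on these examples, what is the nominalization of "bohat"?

bohit

dozofu and mupgut both have last vowel 'u' yet inflect differently (midozofu, mupgit), so the last vowel is not what conditions the rule; the final letter is.
"bohat" ends in -t. The stems ending in -t (piwopzet → piwopzit, mupgut → mupgit) change the last vowel to 'i'.
So bohat → bohit.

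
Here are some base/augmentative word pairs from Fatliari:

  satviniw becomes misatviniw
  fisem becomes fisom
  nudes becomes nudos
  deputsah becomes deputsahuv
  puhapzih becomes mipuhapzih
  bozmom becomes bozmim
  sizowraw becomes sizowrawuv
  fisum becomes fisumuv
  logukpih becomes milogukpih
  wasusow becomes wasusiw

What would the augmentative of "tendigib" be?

wasusow and satviniw both end in -w yet inflect differently (wasusiw, misatviniw), so the final letter is not what conditions the rule; the last vowel is.
"tendigib" has last vowel 'i'. The stems whose last vowel is 'i' (satviniw → misatviniw, puhapzih → mipuhapzih, logukpih → milogukpih) add the prefix mi-.
The other patterns: stems whose last vowel is 'o' change the last vowel to 'i'; stems whose last vowel is 'e' change the last vowel to 'o'; stems whose last vowel is 'a' or 'u' add -uv.
So tendigib → mitendigib.

mitendigib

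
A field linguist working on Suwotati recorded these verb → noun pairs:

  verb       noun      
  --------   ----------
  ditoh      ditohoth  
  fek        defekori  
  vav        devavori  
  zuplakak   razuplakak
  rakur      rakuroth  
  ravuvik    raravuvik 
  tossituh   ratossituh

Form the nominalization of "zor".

fek and ravuvik both end in -k yet inflect differently (defekori, raravuvik), so the final letter is not what conditions the rule; the number of vowels is.
"zor" has 1 vowel. The stems with 1 vowel (vav → devavori, fek → defekori) add de- … -ori around the stem.
So zor → dezorori.

dezorori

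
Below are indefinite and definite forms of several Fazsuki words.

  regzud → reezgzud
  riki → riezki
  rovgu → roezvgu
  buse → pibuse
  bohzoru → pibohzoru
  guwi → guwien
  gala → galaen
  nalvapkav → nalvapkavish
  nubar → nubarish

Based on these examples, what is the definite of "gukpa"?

gukpaen

"gukpa" begins with g-. The stems beginning with g- (guwi → guwien, gala → galaen) add -en.
The other patterns: stems beginning with r- insert -ez- after the first vowel; stems beginning with b- add the prefix pi-; stems beginning with n- add -ish.
So gukpa → gukpaen.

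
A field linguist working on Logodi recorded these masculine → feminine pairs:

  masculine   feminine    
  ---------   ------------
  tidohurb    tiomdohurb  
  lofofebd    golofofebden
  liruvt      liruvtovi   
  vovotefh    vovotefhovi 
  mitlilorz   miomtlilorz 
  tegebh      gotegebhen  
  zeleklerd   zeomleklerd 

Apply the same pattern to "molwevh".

molwevhovi

lofofebd and zeleklerd both end in -d yet inflect differently (golofofebden, zeomleklerd), so the final letter is not what conditions the rule; the second-to-last letter is.
"molwevh" has second-to-last letter 'v'. The one such stem in the data (liruvt → liruvtovi) adds -ovi, so the same rule applies.
So molwevh → molwevhovi.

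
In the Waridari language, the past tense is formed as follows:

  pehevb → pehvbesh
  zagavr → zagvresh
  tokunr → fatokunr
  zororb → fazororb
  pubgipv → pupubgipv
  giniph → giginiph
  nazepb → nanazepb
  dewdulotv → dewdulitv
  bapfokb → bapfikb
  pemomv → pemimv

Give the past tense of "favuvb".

zagavr and tokunr both end in -r yet inflect differently (zagvresh, fatokunr), so the final letter is not what conditions the rule; the second-to-last letter is.
"favuvb" has second-to-last letter 'v'. The stems whose second-to-last letter is 'v' (pehevb → pehvbesh, zagavr → zagvresh) delete the last vowel and add -esh.
So favuvb → favvbesh.

favvbesh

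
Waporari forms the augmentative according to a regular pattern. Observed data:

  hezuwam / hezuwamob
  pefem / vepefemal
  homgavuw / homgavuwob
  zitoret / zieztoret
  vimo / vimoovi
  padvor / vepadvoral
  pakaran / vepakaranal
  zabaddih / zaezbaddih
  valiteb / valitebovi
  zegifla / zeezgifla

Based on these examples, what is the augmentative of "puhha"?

pefem and hezuwam both end in -m yet inflect differently (vepefemal, hezuwamob), so the final letter is not what conditions the rule; the first letter is.
"puhha" begins with p-. The stems beginning with p- (pefem → vepefemal, pakaran → vepakaranal, padvor → vepadvoral) add ve- … -al around the stem.
So puhha → vepuhhaal.

vepuhhaal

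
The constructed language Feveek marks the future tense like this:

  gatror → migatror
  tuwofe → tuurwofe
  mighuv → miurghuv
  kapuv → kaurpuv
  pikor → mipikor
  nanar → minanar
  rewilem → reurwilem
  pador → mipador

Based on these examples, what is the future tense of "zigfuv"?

ziurgfuv

"zigfuv" ends in -v. The stems ending in -v (kapuv → kaurpuv, mighuv → miurghuv) insert -ur- after the first vowel.
So zigfuv → ziurgfuv.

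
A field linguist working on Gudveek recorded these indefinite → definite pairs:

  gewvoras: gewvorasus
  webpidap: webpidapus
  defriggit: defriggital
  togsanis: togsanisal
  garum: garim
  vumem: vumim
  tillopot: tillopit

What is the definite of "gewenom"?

gewenim

gewvoras and togsanis both end in -s yet inflect differently (gewvorasus, togsanisal), so the final letter is not what conditions the rule; the last vowel is.
"gewenom" has last vowel 'o'. The one such stem in the data (tillopot → tillopit) changes the last vowel to 'i' (as do garum, vumem), so the same rule applies.
So gewenom → gewenim.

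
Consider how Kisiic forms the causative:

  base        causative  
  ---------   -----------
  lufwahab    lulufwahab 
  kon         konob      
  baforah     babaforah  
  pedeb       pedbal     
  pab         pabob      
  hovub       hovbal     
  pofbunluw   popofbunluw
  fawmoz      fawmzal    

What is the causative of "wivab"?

pab and hovub both end in -b yet inflect differently (pabob, hovbal), so the final letter is not what conditions the rule; the number of vowels is.
"wivab" has 2 vowels. The stems with 2 vowels (hovub → hovbal, fawmoz → fawmzal, pedeb → pedbal) delete the last vowel and add -al.
So wivab → wivbal.

wivbal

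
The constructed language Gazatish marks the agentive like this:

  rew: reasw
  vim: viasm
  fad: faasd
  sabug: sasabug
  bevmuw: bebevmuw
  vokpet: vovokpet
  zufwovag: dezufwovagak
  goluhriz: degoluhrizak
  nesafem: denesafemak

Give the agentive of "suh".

"suh" has 1 vowel. The stems with 1 vowel (rew → reasw, vim → viasm, fad → faasd) insert -as- after the first vowel.
The other patterns: stems with 2 vowels repeat the first consonant+vowel as a prefix; stems with 3 vowels add de- … -ak around the stem.
So suh → suash.

suash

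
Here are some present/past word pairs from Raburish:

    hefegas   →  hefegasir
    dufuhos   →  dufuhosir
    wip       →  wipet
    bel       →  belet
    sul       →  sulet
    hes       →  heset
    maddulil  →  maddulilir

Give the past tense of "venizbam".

maddulil and sul both end in -l yet inflect differently (maddulilir, sulet), so the final letter is not what conditions the rule; the number of vowels is.
"venizbam" has 3 vowels. The stems with 3 vowels (dufuhos → dufuhosir, hefegas → hefegasir, maddulil → maddulilir) add -ir.
The other pattern: stems with 1 vowel add -et.
So venizbam → venizbamir.

venizbamir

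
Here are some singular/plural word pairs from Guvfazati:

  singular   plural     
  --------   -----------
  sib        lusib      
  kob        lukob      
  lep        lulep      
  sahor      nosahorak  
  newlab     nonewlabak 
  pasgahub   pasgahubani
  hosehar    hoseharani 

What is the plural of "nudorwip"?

sib and newlab both end in -b yet inflect differently (lusib, nonewlabak), so the final letter is not what conditions the rule; the number of vowels is.
"nudorwip" has 3 vowels. The stems with 3 vowels (pasgahub → pasgahubani, hosehar → hoseharani) add -ani.
So nudorwip → nudorwipani.

nudorwipani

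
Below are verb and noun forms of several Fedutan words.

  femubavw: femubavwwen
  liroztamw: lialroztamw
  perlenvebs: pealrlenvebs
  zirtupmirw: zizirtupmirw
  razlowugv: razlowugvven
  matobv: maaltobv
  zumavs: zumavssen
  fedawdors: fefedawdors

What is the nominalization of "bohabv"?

boalhabv

fedawdors and perlenvebs both end in -s yet inflect differently (fefedawdors, pealrlenvebs), so the final letter is not what conditions the rule; the second-to-last letter is.
"bohabv" has second-to-last letter 'b'. The stems whose second-to-last letter is 'b' (perlenvebs → pealrlenvebs, matobv → maaltobv) insert -al- after the first vowel.
The other patterns: stems whose second-to-last letter is 'r' repeat the first consonant+vowel as a prefix; stems whose second-to-last letter is 'g' or 'v' double the final consonant and add -en.
So bohabv → boalhabv.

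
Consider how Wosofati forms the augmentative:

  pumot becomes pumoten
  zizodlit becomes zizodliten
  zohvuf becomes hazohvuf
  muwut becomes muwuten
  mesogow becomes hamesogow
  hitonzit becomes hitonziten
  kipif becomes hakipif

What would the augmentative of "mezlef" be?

muwut and zohvuf both have last vowel 'u' yet inflect differently (muwuten, hazohvuf), so the last vowel is not what conditions the rule; the final letter is.
"mezlef" ends in -f. The stems ending in -f (zohvuf → hazohvuf, kipif → hakipif) add the prefix ha-.
So mezlef → hamezlef.

hamezlef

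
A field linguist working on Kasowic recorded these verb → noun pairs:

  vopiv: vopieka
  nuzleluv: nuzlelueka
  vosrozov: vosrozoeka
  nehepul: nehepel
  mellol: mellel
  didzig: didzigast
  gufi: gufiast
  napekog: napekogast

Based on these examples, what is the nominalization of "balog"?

"balog" ends in -g. The stems ending in -g (didzig → didzigast, napekog → napekogast) add -ast.
The other patterns: stems ending in -v drop the final letter and add -eka; stems ending in -l change the last vowel to 'e'.
So balog → balogast.

balogast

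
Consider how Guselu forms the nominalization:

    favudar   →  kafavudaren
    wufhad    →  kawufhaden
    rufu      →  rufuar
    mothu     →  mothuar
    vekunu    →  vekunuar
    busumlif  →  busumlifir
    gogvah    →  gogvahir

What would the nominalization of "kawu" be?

favudar and gogvah both have last vowel 'a' yet inflect differently (kafavudaren, gogvahir), so the last vowel is not what conditions the rule; the final letter is.
"kawu" ends in -u. The stems ending in -u (rufu → rufuar, mothu → mothuar, vekunu → vekunuar) add -ar.
The other patterns: stems ending in -d or -r add ka- … -en around the stem; stems ending in -f or -h add -ir.
So kawu → kawuar.

kawuar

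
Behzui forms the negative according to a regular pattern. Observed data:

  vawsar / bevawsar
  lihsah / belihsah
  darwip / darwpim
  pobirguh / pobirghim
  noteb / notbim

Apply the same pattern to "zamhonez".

"zamhonez" has last vowel 'e'. The one such stem in the data (noteb → notbim) deletes the last vowel and adds -im (as do darwip, pobirguh), so the same rule applies.
The other pattern: stems whose last vowel is 'a' add the prefix be-.
So zamhonez → zamhonzim.

zamhonzim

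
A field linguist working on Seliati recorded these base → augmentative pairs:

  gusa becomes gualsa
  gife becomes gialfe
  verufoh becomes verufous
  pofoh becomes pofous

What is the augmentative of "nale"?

pofoh and gusa both have 2 vowels yet inflect differently (pofous, gualsa), so the number of vowels is not what conditions the rule; the final letter is.
"nale" ends in -e. The one such stem in the data (gife → gialfe) inserts -al- after the first vowel (as does gusa), so the same rule applies.
The other pattern: stems ending in -h drop the final letter and add -us.
So nale → naalle.

naalle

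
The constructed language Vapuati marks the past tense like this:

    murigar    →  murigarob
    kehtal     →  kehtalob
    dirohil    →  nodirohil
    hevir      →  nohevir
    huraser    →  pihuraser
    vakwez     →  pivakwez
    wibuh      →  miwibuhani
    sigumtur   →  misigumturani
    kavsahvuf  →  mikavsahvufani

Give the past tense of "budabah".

kehtal and dirohil both end in -l yet inflect differently (kehtalob, nodirohil), so the final letter is not what conditions the rule; the last vowel is.
"budabah" has last vowel 'a'. The stems whose last vowel is 'a' (murigar → murigarob, kehtal → kehtalob) add -ob.
So budabah → budabahob.

budabahob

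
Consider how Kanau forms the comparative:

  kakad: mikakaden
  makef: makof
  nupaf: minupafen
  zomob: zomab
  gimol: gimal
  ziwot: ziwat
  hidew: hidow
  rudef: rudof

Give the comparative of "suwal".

nupaf and rudef both end in -f yet inflect differently (minupafen, rudof), so the final letter is not what conditions the rule; the last vowel is.
"suwal" has last vowel 'a'. The stems whose last vowel is 'a' (kakad → mikakaden, nupaf → minupafen) add mi- … -en around the stem.
So suwal → misuwalen.

misuwalen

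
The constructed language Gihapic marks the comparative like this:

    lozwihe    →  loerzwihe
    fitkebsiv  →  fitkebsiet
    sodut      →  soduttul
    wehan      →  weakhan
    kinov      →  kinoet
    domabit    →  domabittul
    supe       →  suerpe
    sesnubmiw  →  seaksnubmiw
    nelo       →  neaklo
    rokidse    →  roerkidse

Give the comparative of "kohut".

kohuttul

domabit and fitkebsiv both have last vowel 'i' yet inflect differently (domabittul, fitkebsiet), so the last vowel is not what conditions the rule; the final letter is.
"kohut" ends in -t. The stems ending in -t (sodut → soduttul, domabit → domabittul) double the final consonant and add -ul.
So kohut → kohuttul.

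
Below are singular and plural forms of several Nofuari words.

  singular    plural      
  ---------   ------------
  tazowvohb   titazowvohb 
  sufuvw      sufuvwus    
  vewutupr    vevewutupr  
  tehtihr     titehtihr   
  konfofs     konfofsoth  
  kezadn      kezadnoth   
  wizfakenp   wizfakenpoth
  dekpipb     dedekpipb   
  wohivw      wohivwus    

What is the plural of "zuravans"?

zuravansoth

vewutupr and tehtihr both end in -r yet inflect differently (vevewutupr, titehtihr), so the final letter is not what conditions the rule; the second-to-last letter is.
"zuravans" has second-to-last letter 'n'. The one such stem in the data (wizfakenp → wizfakenpoth) adds -oth, so the same rule applies.
So zuravans → zuravansoth.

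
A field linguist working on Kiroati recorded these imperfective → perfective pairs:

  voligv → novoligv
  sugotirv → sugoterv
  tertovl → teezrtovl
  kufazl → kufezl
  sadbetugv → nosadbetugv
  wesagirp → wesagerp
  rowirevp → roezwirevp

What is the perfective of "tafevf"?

rowirevp and wesagirp both end in -p yet inflect differently (roezwirevp, wesagerp), so the final letter is not what conditions the rule; the second-to-last letter is.
"tafevf" has second-to-last letter 'v'. The stems whose second-to-last letter is 'v' (tertovl → teezrtovl, rowirevp → roezwirevp) insert -ez- after the first vowel.
So tafevf → taezfevf.

taezfevf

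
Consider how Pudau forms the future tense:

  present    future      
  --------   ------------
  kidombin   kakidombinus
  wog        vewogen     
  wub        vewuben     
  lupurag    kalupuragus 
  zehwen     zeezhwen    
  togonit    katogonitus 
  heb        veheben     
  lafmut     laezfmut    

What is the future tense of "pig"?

"pig" has 1 vowel. The stems with 1 vowel (heb → veheben, wub → vewuben, wog → vewogen) add ve- … -en around the stem.
So pig → vepigen.

vepigen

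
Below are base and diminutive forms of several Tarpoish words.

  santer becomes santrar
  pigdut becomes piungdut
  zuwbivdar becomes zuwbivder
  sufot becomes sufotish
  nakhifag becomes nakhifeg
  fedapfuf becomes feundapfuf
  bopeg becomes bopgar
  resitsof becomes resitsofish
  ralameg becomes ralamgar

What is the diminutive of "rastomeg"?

rastomgar

pigdut and sufot both end in -t yet inflect differently (piungdut, sufotish), so the final letter is not what conditions the rule; the last vowel is.
"rastomeg" has last vowel 'e'. The stems whose last vowel is 'e' (ralameg → ralamgar, bopeg → bopgar, santer → santrar) delete the last vowel and add -ar.
The other patterns: stems whose last vowel is 'u' insert -un- after the first vowel; stems whose last vowel is 'o' add -ish; stems whose last vowel is 'a' change the last vowel to 'e'.
So rastomeg → rastomgar.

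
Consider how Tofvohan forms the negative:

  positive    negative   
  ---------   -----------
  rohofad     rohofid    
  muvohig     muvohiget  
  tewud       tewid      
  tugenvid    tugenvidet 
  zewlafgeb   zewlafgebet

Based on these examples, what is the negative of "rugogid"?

rugogidet

rohofad and tugenvid both end in -d yet inflect differently (rohofid, tugenvidet), so the final letter is not what conditions the rule; the last vowel is.
"rugogid" has last vowel 'i'. The stems whose last vowel is 'i' (tugenvid → tugenvidet, muvohig → muvohiget) add -et.
The other pattern: stems whose last vowel is 'a' or 'u' change the last vowel to 'i'.
So rugogid → rugogidet.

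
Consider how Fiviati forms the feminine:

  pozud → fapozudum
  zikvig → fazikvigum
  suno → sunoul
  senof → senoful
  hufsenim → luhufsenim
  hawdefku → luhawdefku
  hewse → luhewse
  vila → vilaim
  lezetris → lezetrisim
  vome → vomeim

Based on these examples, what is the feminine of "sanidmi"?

hewse and vome both end in -e yet inflect differently (luhewse, vomeim), so the final letter is not what conditions the rule; the first letter is.
"sanidmi" begins with s-. The stems beginning with s- (suno → sunoul, senof → senoful) add -ul.
So sanidmi → sanidmiul.

sanidmiul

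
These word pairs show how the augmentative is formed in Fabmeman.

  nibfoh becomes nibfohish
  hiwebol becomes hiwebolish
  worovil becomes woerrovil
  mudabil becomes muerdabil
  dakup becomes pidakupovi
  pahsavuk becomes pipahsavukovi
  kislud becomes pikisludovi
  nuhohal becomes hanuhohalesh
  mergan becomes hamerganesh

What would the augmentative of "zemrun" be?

pizemrunovi

hiwebol and worovil both end in -l yet inflect differently (hiwebolish, woerrovil), so the final letter is not what conditions the rule; the last vowel is.
"zemrun" has last vowel 'u'. The stems whose last vowel is 'u' (dakup → pidakupovi, pahsavuk → pipahsavukovi, kislud → pikisludovi) add pi- … -ovi around the stem.
The other patterns: stems whose last vowel is 'o' add -ish; stems whose last vowel is 'i' insert -er- after the first vowel; stems whose last vowel is 'a' add ha- … -esh around the stem.
So zemrun → pizemrunovi.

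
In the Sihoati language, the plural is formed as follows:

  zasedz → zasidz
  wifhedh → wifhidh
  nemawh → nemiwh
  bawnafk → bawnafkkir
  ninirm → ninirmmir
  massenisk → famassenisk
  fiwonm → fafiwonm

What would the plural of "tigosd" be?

fatigosd

"tigosd" has second-to-last letter 's'. The one such stem in the data (massenisk → famassenisk) adds the prefix fa-, so the same rule applies.
The other patterns: stems whose second-to-last letter is 'd' or 'w' change the last vowel to 'i'; stems whose second-to-last letter is 'f' or 'r' double the final consonant and add -ir.
So tigosd → fatigosd.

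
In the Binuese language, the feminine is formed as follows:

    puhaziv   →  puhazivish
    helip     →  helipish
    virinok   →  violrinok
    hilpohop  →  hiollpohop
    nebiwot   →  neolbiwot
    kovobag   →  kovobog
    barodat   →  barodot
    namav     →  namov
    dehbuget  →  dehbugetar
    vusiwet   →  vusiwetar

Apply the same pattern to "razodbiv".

razodbivish

helip and hilpohop both end in -p yet inflect differently (helipish, hiollpohop), so the final letter is not what conditions the rule; the last vowel is.
"razodbiv" has last vowel 'i'. The stems whose last vowel is 'i' (puhaziv → puhazivish, helip → helipish) add -ish.
The other patterns: stems whose last vowel is 'o' insert -ol- after the first vowel; stems whose last vowel is 'a' change the last vowel to 'o'; stems whose last vowel is 'e' add -ar.
So razodbiv → razodbivish.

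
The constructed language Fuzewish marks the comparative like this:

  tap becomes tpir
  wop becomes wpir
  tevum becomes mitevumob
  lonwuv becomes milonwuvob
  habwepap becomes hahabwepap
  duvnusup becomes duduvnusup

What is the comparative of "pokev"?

"pokev" has 2 vowels. The stems with 2 vowels (tevum → mitevumob, lonwuv → milonwuvob) add mi- … -ob around the stem.
So pokev → mipokevob.

mipokevob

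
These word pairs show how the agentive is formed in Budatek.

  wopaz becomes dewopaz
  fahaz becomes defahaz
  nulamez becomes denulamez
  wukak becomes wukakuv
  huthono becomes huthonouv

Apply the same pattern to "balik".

"balik" ends in -k. The one such stem in the data (wukak → wukakuv) adds -uv, so the same rule applies.
The other pattern: stems ending in -z add the prefix de-.
So balik → balikuv.

balikuv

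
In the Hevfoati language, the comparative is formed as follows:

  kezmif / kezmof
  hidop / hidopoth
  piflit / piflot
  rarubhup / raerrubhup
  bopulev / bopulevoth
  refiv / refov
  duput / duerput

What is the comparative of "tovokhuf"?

duput and piflit both end in -t yet inflect differently (duerput, piflot), so the final letter is not what conditions the rule; the last vowel is.
"tovokhuf" has last vowel 'u'. The stems whose last vowel is 'u' (rarubhup → raerrubhup, duput → duerput) insert -er- after the first vowel.
So tovokhuf → toervokhuf.

toervokhuf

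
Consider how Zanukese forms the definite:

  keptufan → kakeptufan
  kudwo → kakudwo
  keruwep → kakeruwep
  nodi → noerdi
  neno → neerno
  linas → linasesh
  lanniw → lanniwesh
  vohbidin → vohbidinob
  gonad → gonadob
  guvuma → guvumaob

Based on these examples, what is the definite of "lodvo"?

lodvoesh

kudwo and neno both end in -o yet inflect differently (kakudwo, neerno), so the final letter is not what conditions the rule; the first letter is.
"lodvo" begins with l-. The stems beginning with l- (linas → linasesh, lanniw → lanniwesh) add -esh.
So lodvo → lodvoesh.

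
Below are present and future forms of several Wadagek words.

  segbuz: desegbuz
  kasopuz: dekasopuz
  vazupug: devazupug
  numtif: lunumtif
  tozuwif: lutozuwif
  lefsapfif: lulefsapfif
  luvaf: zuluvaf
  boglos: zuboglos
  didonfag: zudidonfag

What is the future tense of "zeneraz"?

zuzeneraz

numtif and luvaf both end in -f yet inflect differently (lunumtif, zuluvaf), so the final letter is not what conditions the rule; the last vowel is.
"zeneraz" has last vowel 'a'. The stems whose last vowel is 'a' (luvaf → zuluvaf, didonfag → zudidonfag) add the prefix zu-.
So zeneraz → zuzeneraz.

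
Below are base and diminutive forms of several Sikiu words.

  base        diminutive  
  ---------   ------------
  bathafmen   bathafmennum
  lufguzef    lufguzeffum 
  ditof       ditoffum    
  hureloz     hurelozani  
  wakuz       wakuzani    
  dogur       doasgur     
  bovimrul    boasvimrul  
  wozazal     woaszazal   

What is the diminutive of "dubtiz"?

ditof and hureloz both have last vowel 'o' yet inflect differently (ditoffum, hurelozani), so the last vowel is not what conditions the rule; the final letter is.
"dubtiz" ends in -z. The stems ending in -z (hureloz → hurelozani, wakuz → wakuzani) add -ani.
The other patterns: stems ending in -f or -n double the final consonant and add -um; stems ending in -l or -r insert -as- after the first vowel.
So dubtiz → dubtizani.

dubtizani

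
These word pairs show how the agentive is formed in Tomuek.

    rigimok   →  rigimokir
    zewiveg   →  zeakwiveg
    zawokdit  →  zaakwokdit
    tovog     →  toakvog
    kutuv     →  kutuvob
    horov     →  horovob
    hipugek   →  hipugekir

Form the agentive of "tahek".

horov and rigimok both have last vowel 'o' yet inflect differently (horovob, rigimokir), so the last vowel is not what conditions the rule; the final letter is.
"tahek" ends in -k. The stems ending in -k (rigimok → rigimokir, hipugek → hipugekir) add -ir.
The other patterns: stems ending in -v add -ob; stems ending in -g or -t insert -ak- after the first vowel.
So tahek → tahekir.

tahekir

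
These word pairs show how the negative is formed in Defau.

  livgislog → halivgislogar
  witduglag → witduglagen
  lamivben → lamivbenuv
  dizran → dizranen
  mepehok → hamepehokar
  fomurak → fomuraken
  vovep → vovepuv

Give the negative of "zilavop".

hazilavopar

witduglag and livgislog both end in -g yet inflect differently (witduglagen, halivgislogar), so the final letter is not what conditions the rule; the last vowel is.
"zilavop" has last vowel 'o'. The stems whose last vowel is 'o' (livgislog → halivgislogar, mepehok → hamepehokar) add ha- … -ar around the stem.
The other patterns: stems whose last vowel is 'a' add -en; stems whose last vowel is 'e' add -uv.
So zilavop → hazilavopar.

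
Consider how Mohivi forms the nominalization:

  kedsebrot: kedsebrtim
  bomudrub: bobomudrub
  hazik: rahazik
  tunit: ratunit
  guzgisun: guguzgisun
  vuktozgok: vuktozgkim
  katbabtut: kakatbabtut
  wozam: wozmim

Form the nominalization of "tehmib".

ratehmib

"tehmib" has last vowel 'i'. The stems whose last vowel is 'i' (hazik → rahazik, tunit → ratunit) add the prefix ra-.
The other patterns: stems whose last vowel is 'u' repeat the first consonant+vowel as a prefix; stems whose last vowel is 'a' or 'o' delete the last vowel and add -im.
So tehmib → ratehmib.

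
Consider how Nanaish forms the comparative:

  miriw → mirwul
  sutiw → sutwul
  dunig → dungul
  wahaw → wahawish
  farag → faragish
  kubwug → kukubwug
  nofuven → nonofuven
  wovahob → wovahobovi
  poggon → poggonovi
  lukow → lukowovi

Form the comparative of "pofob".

miriw and wahaw both end in -w yet inflect differently (mirwul, wahawish), so the final letter is not what conditions the rule; the last vowel is.
"pofob" has last vowel 'o'. The stems whose last vowel is 'o' (wovahob → wovahobovi, poggon → poggonovi, lukow → lukowovi) add -ovi.
So pofob → pofobovi.

pofobovi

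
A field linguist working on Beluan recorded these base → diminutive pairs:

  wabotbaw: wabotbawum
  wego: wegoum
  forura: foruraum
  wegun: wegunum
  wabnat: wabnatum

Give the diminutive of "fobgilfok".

fobgilfokum

Every pair shown (wabotbaw → wabotbawum, wego → wegoum, forura → foruraum, …) follows the same rule: add -um.
So fobgilfok → fobgilfokum.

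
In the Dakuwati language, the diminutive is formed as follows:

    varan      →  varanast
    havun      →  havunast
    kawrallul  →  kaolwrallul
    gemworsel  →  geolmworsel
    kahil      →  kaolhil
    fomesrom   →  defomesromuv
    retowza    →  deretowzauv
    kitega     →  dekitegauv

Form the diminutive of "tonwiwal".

toolnwiwal

havun and kawrallul both have last vowel 'u' yet inflect differently (havunast, kaolwrallul), so the last vowel is not what conditions the rule; the final letter is.
"tonwiwal" ends in -l. The stems ending in -l (kawrallul → kaolwrallul, gemworsel → geolmworsel, kahil → kaolhil) insert -ol- after the first vowel.
So tonwiwal → toolnwiwal.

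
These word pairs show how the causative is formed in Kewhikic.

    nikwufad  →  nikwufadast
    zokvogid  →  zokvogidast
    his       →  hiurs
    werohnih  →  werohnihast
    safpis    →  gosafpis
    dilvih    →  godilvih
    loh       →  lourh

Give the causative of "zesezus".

zesezusast

"zesezus" has 3 vowels. The stems with 3 vowels (nikwufad → nikwufadast, zokvogid → zokvogidast, werohnih → werohnihast) add -ast.
The other patterns: stems with 1 vowel insert -ur- after the first vowel; stems with 2 vowels add the prefix go-.
So zesezus → zesezusast.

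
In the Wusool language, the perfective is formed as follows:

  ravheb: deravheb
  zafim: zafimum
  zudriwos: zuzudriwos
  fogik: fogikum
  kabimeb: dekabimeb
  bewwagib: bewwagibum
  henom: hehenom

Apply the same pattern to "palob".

papalob

henom and zafim both end in -m yet inflect differently (hehenom, zafimum), so the final letter is not what conditions the rule; the last vowel is.
"palob" has last vowel 'o'. The stems whose last vowel is 'o' (henom → hehenom, zudriwos → zuzudriwos) repeat the first consonant+vowel as a prefix.
The other patterns: stems whose last vowel is 'i' add -um; stems whose last vowel is 'e' add the prefix de-.
So palob → papalob.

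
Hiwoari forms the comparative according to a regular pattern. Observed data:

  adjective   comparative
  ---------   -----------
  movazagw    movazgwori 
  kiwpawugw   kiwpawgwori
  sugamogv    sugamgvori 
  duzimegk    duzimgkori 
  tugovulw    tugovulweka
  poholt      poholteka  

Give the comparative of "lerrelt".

lerrelteka

movazagw and tugovulw both end in -w yet inflect differently (movazgwori, tugovulweka), so the final letter is not what conditions the rule; the second-to-last letter is.
"lerrelt" has second-to-last letter 'l'. The stems whose second-to-last letter is 'l' (tugovulw → tugovulweka, poholt → poholteka) add -eka.
So lerrelt → lerrelteka.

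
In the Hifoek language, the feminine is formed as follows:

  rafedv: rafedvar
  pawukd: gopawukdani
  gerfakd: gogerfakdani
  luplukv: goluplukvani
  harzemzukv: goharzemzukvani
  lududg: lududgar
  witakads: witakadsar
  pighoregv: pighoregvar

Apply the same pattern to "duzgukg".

goduzgukgani

"duzgukg" has second-to-last letter 'k'. The stems whose second-to-last letter is 'k' (harzemzukv → goharzemzukvani, gerfakd → gogerfakdani, luplukv → goluplukvani) add go- … -ani around the stem.
So duzgukg → goduzgukgani.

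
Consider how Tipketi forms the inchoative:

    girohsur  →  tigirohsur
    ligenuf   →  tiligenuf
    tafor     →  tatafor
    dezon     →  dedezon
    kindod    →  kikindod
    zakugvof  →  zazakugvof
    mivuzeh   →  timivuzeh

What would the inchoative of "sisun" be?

"sisun" has last vowel 'u'. The stems whose last vowel is 'u' (girohsur → tigirohsur, ligenuf → tiligenuf) add the prefix ti-.
The other pattern: stems whose last vowel is 'o' repeat the first consonant+vowel as a prefix.
So sisun → tisisun.

tisisun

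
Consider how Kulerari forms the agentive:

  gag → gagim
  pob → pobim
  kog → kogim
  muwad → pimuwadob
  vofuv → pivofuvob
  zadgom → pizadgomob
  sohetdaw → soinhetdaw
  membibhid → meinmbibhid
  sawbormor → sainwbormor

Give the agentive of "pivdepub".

muwad and membibhid both end in -d yet inflect differently (pimuwadob, meinmbibhid), so the final letter is not what conditions the rule; the number of vowels is.
"pivdepub" has 3 vowels. The stems with 3 vowels (sohetdaw → soinhetdaw, membibhid → meinmbibhid, sawbormor → sainwbormor) insert -in- after the first vowel.
The other patterns: stems with 1 vowel add -im; stems with 2 vowels add pi- … -ob around the stem.
So pivdepub → piinvdepub.

piinvdepub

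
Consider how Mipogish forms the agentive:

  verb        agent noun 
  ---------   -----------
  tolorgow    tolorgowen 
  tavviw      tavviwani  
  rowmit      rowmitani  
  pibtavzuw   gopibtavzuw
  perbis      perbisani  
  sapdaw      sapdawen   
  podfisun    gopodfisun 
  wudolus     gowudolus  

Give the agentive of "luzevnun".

goluzevnun

pibtavzuw and tavviw both end in -w yet inflect differently (gopibtavzuw, tavviwani), so the final letter is not what conditions the rule; the last vowel is.
"luzevnun" has last vowel 'u'. The stems whose last vowel is 'u' (podfisun → gopodfisun, wudolus → gowudolus, pibtavzuw → gopibtavzuw) add the prefix go-.
The other patterns: stems whose last vowel is 'i' add -ani; stems whose last vowel is 'a' or 'o' add -en.
So luzevnun → goluzevnun.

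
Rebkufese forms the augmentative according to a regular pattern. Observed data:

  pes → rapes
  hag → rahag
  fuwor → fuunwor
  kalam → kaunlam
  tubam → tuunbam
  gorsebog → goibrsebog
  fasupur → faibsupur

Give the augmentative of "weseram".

weibseram

hag and gorsebog both end in -g yet inflect differently (rahag, goibrsebog), so the final letter is not what conditions the rule; the number of vowels is.
"weseram" has 3 vowels. The stems with 3 vowels (gorsebog → goibrsebog, fasupur → faibsupur) insert -ib- after the first vowel.
The other patterns: stems with 1 vowel add the prefix ra-; stems with 2 vowels insert -un- after the first vowel.
So weseram → weibseram.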